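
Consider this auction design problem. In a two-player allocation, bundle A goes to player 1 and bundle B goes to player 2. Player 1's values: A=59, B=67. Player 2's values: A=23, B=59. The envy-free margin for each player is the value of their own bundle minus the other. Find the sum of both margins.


Step 1: Player 1's margin = v1(A) - v1(B) = 59 - 67 = -8
Step 2: Player 2's margin = v2(B) - v2(A) = 59 - 23 = 36
Step 3: Total margin = -8 + 36 = 28

28


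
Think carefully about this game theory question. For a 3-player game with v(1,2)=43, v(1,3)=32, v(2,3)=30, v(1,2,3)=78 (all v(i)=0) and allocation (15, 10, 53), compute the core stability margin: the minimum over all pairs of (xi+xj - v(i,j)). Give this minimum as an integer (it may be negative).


Step 1: Slack for coalition (1,2): x1+x2 - v12 = 25 - 43 = -18
Step 2: Slack for coalition (1,3): x1+x3 - v13 = 68 - 32 = 36
Step 3: Slack for coalition (2,3): x2+x3 - v23 = 63 - 30 = 33
Step 4: Minimum slack = min(-18, 36, 33) = -18, attained by (1,2); coalition (1,2) can block (slack < 0), so the allocation is not in the core

-18


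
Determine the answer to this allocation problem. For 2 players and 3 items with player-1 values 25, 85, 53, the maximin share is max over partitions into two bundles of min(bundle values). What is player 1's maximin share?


Step 1: Item values = 25, 85, 53
Step 2: Enumerate all 2-bundle partitions and take the smaller bundle:
  Partition 1: {25} vs {85,53} -> bundles 25, 138; min = 25
  Partition 2: {85} vs {25,53} -> bundles 85, 78; min = 78
  Partition 3: {53} vs {25,85} -> bundles 53, 110; min = 53
Step 3: MMS = max(25, 78, 53) = 78

78


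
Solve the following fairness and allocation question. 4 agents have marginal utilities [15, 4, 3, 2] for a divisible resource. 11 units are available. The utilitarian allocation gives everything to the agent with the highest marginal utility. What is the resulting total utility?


Step 1: The marginal utilities are [15, 4, 3, 2]
Step 2: The highest marginal utility is 15
Step 3: All 11 units go to that agent
Step 4: Total utility = 15 * 11 = 165

165


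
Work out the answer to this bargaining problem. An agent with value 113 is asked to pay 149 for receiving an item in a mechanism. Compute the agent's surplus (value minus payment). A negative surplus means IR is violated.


Step 1: Surplus = value - payment = 113 - 149 = -36
Step 2: IR is violated (surplus < 0)

-36


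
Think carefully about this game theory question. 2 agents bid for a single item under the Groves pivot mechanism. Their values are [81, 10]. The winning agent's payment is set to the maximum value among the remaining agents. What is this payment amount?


Step 1: The efficient winner is agent 0 with value 81
Step 2: Other agents' values: [10]
Step 3: Pivot payment = max(others) = 10
Step 4: The winner pays 10

10


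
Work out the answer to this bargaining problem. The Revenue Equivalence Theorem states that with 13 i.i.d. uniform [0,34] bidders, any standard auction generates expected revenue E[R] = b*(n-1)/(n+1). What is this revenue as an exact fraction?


Step 1: By Revenue Equivalence, expected revenue = b*(n-1)/(n+1)
Step 2: Substituting n = 13, b = 34
Step 3: Revenue = 34*(13-1)/(13+1) = 34*12/14
Step 4: Revenue = 408/14 = 204/7

204/7


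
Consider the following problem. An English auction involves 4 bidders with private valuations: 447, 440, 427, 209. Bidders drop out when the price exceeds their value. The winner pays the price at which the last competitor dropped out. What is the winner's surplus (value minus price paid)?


Step 1: Identify the highest value: 447
Step 2: Identify the second-highest value: 440
Step 3: The final price = second-highest value = 440
Step 4: Surplus = 447 - 440 = 7

7


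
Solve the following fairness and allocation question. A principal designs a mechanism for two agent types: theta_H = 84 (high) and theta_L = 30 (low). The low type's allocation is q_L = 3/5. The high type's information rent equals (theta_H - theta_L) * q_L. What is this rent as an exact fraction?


Step 1: theta_H - theta_L = 84 - 30 = 54
Step 2: Information rent = (theta_H - theta_L) * q_L
Step 3: = 54 * 3/5
Step 4: = 162/5

162/5


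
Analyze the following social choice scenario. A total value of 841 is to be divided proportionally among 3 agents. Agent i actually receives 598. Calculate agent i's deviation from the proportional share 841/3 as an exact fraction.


Step 1: Proportional share = 841/3
Step 2: Agent's actual allocation = 598
Step 3: Excess = 598 - 841/3 = 953/3

953/3


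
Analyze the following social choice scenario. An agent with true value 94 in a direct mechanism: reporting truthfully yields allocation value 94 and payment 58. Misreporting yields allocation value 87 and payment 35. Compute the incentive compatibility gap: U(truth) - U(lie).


Step 1: U(truth) = value - payment = 94 - 58 = 36
Step 2: U(lie) = allocation - payment = 87 - 35 = 52
Step 3: IC gap = 36 - 52 = -16

-16


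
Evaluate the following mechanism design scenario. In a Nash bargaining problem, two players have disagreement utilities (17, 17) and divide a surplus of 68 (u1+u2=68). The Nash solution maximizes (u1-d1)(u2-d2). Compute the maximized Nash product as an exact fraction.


Step 1: The Nash solution splits surplus symmetrically above the disagreement point
Step 2: u1 = (total + d1 - d2)/2 = (68 + 17 - 17)/2 = 34
Step 3: u2 = (total - d1 + d2)/2 = (68 - 17 + 17)/2 = 34
Step 4: Nash product = (34 - 17) * (34 - 17)
Step 5: = 17 * 17 = 289

289


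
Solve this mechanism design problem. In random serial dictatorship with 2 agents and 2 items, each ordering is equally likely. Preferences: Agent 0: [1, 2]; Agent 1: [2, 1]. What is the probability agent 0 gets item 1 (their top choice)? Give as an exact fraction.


Step 1: Agent 0 wants item 1
Step 2: There are 2 possible orderings of agents
Step 3: In 2 orderings, agent 0 gets item 1
Step 4: Probability = 2/2 = 1

1


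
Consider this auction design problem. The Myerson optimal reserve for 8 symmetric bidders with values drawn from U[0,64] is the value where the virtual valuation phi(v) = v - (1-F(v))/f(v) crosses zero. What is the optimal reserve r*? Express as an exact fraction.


Step 1: For U[0,64], F(v) = v/64 and f(v) = 1/64
Step 2: phi(v) = v - (1 - v/64)/(1/64) = v - (64 - v) = 2v - 64
Step 3: Set phi(r*) = 0: 2r* - 64 = 0
Step 4: r* = 64/2 = 32 (the number of bidders n = 8 does not enter)

32


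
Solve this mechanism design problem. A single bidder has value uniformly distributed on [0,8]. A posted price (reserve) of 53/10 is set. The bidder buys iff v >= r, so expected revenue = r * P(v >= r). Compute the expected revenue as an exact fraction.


Step 1: Posted price r = 53/10, value support [0,8]
Step 2: P(v >= r) = (8 - 53/10)/8 = 27/80
Step 3: Expected revenue = r * P(v >= r) = 53/10 * 27/80
Step 4: Revenue = 1431/800

1431/800


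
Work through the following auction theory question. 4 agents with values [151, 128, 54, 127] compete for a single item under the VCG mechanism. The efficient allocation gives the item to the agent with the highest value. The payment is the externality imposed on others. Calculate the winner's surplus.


Step 1: The winner is the agent with the highest value: agent 0 with value 151
Step 2: Values of other agents: [128, 54, 127]
Step 3: VCG payment = max of others' values = 128
Step 4: Surplus = 151 - 128 = 23

23


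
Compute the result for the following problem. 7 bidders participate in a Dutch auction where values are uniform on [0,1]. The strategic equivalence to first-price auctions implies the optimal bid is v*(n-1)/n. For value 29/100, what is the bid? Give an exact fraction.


Step 1: Dutch auctions are strategically equivalent to first-price auctions
Step 2: The equilibrium bid is b(v) = v*(n-1)/n
Step 3: b = 29/100 * 6/7
Step 4: b = 87/350

87/350


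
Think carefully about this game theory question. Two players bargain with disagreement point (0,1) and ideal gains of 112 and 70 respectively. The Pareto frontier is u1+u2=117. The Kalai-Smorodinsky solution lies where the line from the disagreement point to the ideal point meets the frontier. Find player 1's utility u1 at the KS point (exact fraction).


Step 1: At the KS point, (u1-d1)/r1 = (u2-d2)/r2 = t and u1+u2 = 117
Step 2: u1 = d1 + r1*t and u2 = d2 + r2*t, so (d1 + r1*t) + (d2 + r2*t) = 117
Step 3: t = (117 - 0 - 1)/(112 + 70) = 116/182 = 58/91
Step 4: u1 = d1 + r1*t = 0 + 112 * 58/91 = 928/13
Step 5: (Check: u2 = d2 + r2*t = 593/13; u1+u2 = 928/13 + 593/13 = 117, on the frontier.)

928/13


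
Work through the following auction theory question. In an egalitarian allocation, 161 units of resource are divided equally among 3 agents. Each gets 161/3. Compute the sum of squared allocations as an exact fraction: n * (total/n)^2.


Step 1: Each agent's share = 161/3
Step 2: Square of each share = (161/3)^2 = 25921/9
Step 3: Sum of squares = 3 * 25921/9 = 25921/3

25921/3


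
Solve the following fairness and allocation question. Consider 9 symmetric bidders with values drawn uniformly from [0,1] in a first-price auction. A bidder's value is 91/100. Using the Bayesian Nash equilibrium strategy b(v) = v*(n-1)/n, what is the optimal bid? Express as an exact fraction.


Step 1: The symmetric BNE bidding function is b(v) = v * (n-1) / n
Step 2: Substitute v = 91/100 and n = 9
Step 3: b = 91/100 * 8/9
Step 4: b = 182/225

182/225


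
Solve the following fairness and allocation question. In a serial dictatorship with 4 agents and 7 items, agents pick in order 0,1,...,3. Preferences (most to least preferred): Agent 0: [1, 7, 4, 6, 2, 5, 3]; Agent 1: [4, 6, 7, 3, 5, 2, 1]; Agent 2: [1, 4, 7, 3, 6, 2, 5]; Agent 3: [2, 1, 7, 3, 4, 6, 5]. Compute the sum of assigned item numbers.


Step 1: Agent 0 picks item 1
Step 2: Agent 1 picks item 4
Step 3: Agent 2 picks item 7
Step 4: Agent 3 picks item 2
Step 5: Sum = 1 + 4 + 7 + 2 = 14

14


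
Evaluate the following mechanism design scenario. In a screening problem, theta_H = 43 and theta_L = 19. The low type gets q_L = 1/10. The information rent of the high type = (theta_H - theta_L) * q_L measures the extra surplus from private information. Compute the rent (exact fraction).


Step 1: theta_H - theta_L = 43 - 19 = 24
Step 2: Information rent = (theta_H - theta_L) * q_L
Step 3: = 24 * 1/10
Step 4: = 12/5

12/5


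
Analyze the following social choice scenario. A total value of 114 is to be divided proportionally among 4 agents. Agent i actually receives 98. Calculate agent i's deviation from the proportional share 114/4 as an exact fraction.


Step 1: Proportional share = 114/4 = 57/2
Step 2: Agent's actual allocation = 98
Step 3: Excess = 98 - 57/2 = 139/2

139/2


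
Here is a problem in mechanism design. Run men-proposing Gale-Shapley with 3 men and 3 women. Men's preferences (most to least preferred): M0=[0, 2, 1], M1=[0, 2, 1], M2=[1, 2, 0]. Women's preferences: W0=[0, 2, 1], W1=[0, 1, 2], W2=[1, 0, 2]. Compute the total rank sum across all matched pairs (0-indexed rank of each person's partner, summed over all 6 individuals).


Step 1: Run Gale-Shapley (men propose, women hold best offer):
  M0 proposes to W0; she accepts
  M1 proposes to W0; rejected
  M1 proposes to W2; she accepts
  M2 proposes to W1; she accepts
Step 2: Final matching: W0-M0, W1-M2, W2-M1
Step 3: 0-indexed ranks (man's rank of his match, then woman's): 0 + 0 + 0 + 2 + 1 + 0
Step 4: Total rank sum = 3

3


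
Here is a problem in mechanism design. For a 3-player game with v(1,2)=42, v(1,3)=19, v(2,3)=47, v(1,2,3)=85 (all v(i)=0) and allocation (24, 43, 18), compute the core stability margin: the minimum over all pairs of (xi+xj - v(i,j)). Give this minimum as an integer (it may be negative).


Step 1: Slack for coalition (1,2): x1+x2 - v12 = 67 - 42 = 25
Step 2: Slack for coalition (1,3): x1+x3 - v13 = 42 - 19 = 23
Step 3: Slack for coalition (2,3): x2+x3 - v23 = 61 - 47 = 14
Step 4: Minimum slack = min(25, 23, 14) = 14, attained by (2,3); no pair can gain by deviating, so the allocation is in the core

14


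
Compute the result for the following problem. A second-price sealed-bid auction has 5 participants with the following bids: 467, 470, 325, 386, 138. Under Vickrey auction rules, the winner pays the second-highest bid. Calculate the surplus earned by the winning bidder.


Step 1: Sort bids in descending order: 470, 467, 386, 325, 138
Step 2: The winning bid is the highest: 470
Step 3: The payment equals the second-highest bid: 467
Step 4: Surplus = winner's bid - payment = 470 - 467 = 3

3


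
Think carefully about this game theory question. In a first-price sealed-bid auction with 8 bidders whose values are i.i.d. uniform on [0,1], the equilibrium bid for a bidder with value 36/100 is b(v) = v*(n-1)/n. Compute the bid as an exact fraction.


Step 1: The symmetric BNE bidding function is b(v) = v * (n-1) / n
Step 2: Substitute v = 9/25 and n = 8
Step 3: b = 9/25 * 7/8
Step 4: b = 63/200

63/200


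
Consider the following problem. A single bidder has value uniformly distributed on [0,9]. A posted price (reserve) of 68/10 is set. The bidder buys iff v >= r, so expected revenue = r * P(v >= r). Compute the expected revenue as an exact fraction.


Step 1: Posted price r = 34/5, value support [0,9]
Step 2: P(v >= r) = (9 - 34/5)/9 = 11/45
Step 3: Expected revenue = r * P(v >= r) = 34/5 * 11/45
Step 4: Revenue = 374/225

374/225


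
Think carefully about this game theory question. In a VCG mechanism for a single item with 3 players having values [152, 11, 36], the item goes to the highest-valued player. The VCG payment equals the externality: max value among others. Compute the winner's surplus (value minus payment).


Step 1: The winner is the agent with the highest value: agent 0 with value 152
Step 2: Values of other agents: [11, 36]
Step 3: VCG payment = max of others' values = 36
Step 4: Surplus = 152 - 36 = 116

116


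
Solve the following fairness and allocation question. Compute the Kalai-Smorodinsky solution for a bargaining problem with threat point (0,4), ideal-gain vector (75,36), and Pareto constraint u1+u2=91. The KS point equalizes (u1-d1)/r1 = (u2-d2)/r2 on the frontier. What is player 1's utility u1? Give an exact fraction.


Step 1: At the KS point, (u1-d1)/r1 = (u2-d2)/r2 = t and u1+u2 = 91
Step 2: u1 = d1 + r1*t and u2 = d2 + r2*t, so (d1 + r1*t) + (d2 + r2*t) = 91
Step 3: t = (91 - 0 - 4)/(75 + 36) = 87/111 = 29/37
Step 4: u1 = d1 + r1*t = 0 + 75 * 29/37 = 2175/37
Step 5: (Check: u2 = d2 + r2*t = 1192/37; u1+u2 = 2175/37 + 1192/37 = 91, on the frontier.)

2175/37


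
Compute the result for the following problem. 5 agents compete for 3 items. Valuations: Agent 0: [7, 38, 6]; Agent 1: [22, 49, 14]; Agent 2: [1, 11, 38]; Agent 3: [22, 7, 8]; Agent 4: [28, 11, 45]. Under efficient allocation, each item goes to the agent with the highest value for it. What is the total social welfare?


Step 1: For each item, find the maximum value among all agents.
Step 2: Item 0 -> Agent 4 (value 28)
Step 3: Item 1 -> Agent 1 (value 49)
Step 4: Item 2 -> Agent 4 (value 45)
Step 5: Total welfare = 28 + 49 + 45 = 122

122


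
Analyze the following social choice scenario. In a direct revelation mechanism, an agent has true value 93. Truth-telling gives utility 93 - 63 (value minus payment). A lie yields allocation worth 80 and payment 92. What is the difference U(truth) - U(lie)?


Step 1: U(truth) = value - payment = 93 - 63 = 30
Step 2: U(lie) = allocation - payment = 80 - 92 = -12
Step 3: IC gap = 30 - (-12) = 42

42


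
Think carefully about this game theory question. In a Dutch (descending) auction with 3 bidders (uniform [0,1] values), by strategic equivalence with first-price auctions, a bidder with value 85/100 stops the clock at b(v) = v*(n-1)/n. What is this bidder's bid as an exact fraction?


Step 1: Dutch auctions are strategically equivalent to first-price auctions
Step 2: The equilibrium bid is b(v) = v*(n-1)/n
Step 3: b = 17/20 * 2/3
Step 4: b = 17/30

17/30


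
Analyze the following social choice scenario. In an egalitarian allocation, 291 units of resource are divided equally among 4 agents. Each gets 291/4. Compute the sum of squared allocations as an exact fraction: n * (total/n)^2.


Step 1: Each agent's share = 291/4
Step 2: Square of each share = (291/4)^2 = 84681/16
Step 3: Sum of squares = 4 * 84681/16 = 84681/4

84681/4


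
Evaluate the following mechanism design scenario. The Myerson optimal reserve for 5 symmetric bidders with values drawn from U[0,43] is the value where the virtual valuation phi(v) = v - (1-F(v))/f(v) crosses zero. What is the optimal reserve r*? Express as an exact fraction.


Step 1: For U[0,43], F(v) = v/43 and f(v) = 1/43
Step 2: phi(v) = v - (1 - v/43)/(1/43) = v - (43 - v) = 2v - 43
Step 3: Set phi(r*) = 0: 2r* - 43 = 0
Step 4: r* = 43/2 (the number of bidders n = 5 does not enter)

43/2


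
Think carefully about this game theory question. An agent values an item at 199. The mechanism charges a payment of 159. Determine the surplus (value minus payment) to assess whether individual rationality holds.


Step 1: Surplus = value - payment = 199 - 159 = 40
Step 2: IR is satisfied (surplus >= 0)

40


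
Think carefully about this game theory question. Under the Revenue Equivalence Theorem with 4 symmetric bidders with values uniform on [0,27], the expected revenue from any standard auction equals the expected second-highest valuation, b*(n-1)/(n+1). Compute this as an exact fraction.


Step 1: By Revenue Equivalence, expected revenue = b*(n-1)/(n+1)
Step 2: Substituting n = 4, b = 27
Step 3: Revenue = 27*(4-1)/(4+1) = 27*3/5
Step 4: Revenue = 81/5

81/5


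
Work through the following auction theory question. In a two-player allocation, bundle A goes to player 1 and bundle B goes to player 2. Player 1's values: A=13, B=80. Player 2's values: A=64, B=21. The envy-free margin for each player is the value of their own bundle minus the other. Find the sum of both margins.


Step 1: Player 1's margin = v1(A) - v1(B) = 13 - 80 = -67
Step 2: Player 2's margin = v2(B) - v2(A) = 21 - 64 = -43
Step 3: Total margin = -67 + -43 = -110

-110


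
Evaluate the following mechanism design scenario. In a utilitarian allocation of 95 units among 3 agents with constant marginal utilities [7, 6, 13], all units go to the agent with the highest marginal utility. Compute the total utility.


Step 1: The marginal utilities are [7, 6, 13]
Step 2: The highest marginal utility is 13
Step 3: All 95 units go to that agent
Step 4: Total utility = 13 * 95 = 1235

1235


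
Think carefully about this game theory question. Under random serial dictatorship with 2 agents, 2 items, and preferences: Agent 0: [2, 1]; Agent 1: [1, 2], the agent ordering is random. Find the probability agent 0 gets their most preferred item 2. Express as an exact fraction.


Step 1: Agent 0 wants item 2
Step 2: There are 2 possible orderings of agents
Step 3: In 2 orderings, agent 0 gets item 2
Step 4: Probability = 2/2 = 1

1


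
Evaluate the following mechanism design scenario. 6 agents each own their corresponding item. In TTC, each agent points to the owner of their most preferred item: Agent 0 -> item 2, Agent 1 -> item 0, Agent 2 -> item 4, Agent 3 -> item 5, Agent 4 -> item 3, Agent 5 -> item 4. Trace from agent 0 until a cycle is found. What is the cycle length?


Step 1: Trace the pointer graph from agent 0: 0 -> 2 -> 4 -> 3 -> 5 -> 4
Step 2: A cycle is detected when we revisit agent 4
Step 3: The cycle is: 4 -> 3 -> 5 -> 4
Step 4: Cycle length = 3

3


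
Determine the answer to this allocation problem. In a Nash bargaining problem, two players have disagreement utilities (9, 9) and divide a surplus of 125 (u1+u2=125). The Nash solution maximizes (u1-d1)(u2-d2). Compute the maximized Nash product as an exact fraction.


Step 1: The Nash solution splits surplus symmetrically above the disagreement point
Step 2: u1 = (total + d1 - d2)/2 = (125 + 9 - 9)/2 = 125/2
Step 3: u2 = (total - d1 + d2)/2 = (125 - 9 + 9)/2 = 125/2
Step 4: Nash product = (125/2 - 9) * (125/2 - 9)
Step 5: = 107/2 * 107/2 = 11449/4

11449/4


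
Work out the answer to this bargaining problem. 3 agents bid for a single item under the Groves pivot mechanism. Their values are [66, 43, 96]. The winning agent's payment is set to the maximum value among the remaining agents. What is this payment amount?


Step 1: The efficient winner is agent 2 with value 96
Step 2: Other agents' values: [66, 43]
Step 3: Pivot payment = max(others) = 66
Step 4: The winner pays 66

66


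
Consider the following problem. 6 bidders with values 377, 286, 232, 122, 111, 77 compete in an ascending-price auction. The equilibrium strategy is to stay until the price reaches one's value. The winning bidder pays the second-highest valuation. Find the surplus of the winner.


Step 1: Identify the highest value: 377
Step 2: Identify the second-highest value: 286
Step 3: The final price = second-highest value = 286
Step 4: Surplus = 377 - 286 = 91

91


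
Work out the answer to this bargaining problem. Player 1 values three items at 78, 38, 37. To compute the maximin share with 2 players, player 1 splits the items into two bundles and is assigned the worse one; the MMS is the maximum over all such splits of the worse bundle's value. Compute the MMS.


Step 1: Item values = 78, 38, 37
Step 2: Enumerate all 2-bundle partitions and take the smaller bundle:
  Partition 1: {78} vs {38,37} -> bundles 78, 75; min = 75
  Partition 2: {38} vs {78,37} -> bundles 38, 115; min = 38
  Partition 3: {37} vs {78,38} -> bundles 37, 116; min = 37
Step 3: MMS = max(75, 38, 37) = 75

75


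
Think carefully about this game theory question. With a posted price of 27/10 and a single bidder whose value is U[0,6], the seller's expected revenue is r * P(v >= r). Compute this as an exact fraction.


Step 1: Posted price r = 27/10, value support [0,6]
Step 2: P(v >= r) = (6 - 27/10)/6 = 11/20
Step 3: Expected revenue = r * P(v >= r) = 27/10 * 11/20
Step 4: Revenue = 297/200

297/200


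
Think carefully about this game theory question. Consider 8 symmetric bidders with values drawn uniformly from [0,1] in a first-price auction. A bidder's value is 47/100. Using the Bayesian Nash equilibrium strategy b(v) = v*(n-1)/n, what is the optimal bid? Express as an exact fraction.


Step 1: The symmetric BNE bidding function is b(v) = v * (n-1) / n
Step 2: Substitute v = 47/100 and n = 8
Step 3: b = 47/100 * 7/8
Step 4: b = 329/800

329/800


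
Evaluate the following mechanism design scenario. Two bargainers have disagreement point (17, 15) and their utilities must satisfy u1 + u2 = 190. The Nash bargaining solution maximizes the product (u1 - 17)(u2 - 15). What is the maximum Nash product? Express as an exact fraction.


Step 1: The Nash solution splits surplus symmetrically above the disagreement point
Step 2: u1 = (total + d1 - d2)/2 = (190 + 17 - 15)/2 = 96
Step 3: u2 = (total - d1 + d2)/2 = (190 - 17 + 15)/2 = 94
Step 4: Nash product = (96 - 17) * (94 - 15)
Step 5: = 79 * 79 = 6241

6241


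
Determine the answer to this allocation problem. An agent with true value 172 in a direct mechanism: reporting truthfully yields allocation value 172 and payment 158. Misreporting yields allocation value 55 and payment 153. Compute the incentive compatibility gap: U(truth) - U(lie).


Step 1: U(truth) = value - payment = 172 - 158 = 14
Step 2: U(lie) = allocation - payment = 55 - 153 = -98
Step 3: IC gap = 14 - (-98) = 112

112


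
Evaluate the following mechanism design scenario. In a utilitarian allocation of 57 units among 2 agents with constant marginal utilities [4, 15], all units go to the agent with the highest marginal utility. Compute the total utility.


Step 1: The marginal utilities are [4, 15]
Step 2: The highest marginal utility is 15
Step 3: All 57 units go to that agent
Step 4: Total utility = 15 * 57 = 855

855


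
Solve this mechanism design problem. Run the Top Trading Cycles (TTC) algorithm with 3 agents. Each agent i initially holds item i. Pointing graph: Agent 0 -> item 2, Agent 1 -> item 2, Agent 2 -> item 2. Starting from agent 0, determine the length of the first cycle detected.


Step 1: Trace the pointer graph from agent 0: 0 -> 2 -> 2
Step 2: A cycle is detected when we revisit agent 2
Step 3: The cycle is: 2 -> 2
Step 4: Cycle length = 1

1


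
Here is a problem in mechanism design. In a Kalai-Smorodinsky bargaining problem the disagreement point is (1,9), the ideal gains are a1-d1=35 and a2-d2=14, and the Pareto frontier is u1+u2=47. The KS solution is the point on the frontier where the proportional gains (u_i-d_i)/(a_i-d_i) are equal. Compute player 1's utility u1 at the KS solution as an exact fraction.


Step 1: At the KS point, (u1-d1)/r1 = (u2-d2)/r2 = t and u1+u2 = 47
Step 2: u1 = d1 + r1*t and u2 = d2 + r2*t, so (d1 + r1*t) + (d2 + r2*t) = 47
Step 3: t = (47 - 1 - 9)/(35 + 14) = 37/49
Step 4: u1 = d1 + r1*t = 1 + 35 * 37/49 = 192/7
Step 5: (Check: u2 = d2 + r2*t = 137/7; u1+u2 = 192/7 + 137/7 = 47, on the frontier.)

192/7


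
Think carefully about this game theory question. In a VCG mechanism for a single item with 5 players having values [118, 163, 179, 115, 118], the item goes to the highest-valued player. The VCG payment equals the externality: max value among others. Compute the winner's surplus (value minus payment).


Step 1: The winner is the agent with the highest value: agent 2 with value 179
Step 2: Values of other agents: [118, 163, 115, 118]
Step 3: VCG payment = max of others' values = 163
Step 4: Surplus = 179 - 163 = 16

16


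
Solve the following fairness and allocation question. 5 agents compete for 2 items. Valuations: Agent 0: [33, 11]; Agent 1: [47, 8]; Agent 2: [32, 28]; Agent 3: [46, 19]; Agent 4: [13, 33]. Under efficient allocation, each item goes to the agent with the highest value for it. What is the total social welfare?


Step 1: For each item, find the maximum value among all agents.
Step 2: Item 0 -> Agent 1 (value 47)
Step 3: Item 1 -> Agent 4 (value 33)
Step 4: Total welfare = 47 + 33 = 80

80


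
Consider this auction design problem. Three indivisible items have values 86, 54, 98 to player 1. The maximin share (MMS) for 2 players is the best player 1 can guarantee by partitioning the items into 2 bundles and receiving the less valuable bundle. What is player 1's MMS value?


Step 1: Item values = 86, 54, 98
Step 2: Enumerate all 2-bundle partitions and take the smaller bundle:
  Partition 1: {86} vs {54,98} -> bundles 86, 152; min = 86
  Partition 2: {54} vs {86,98} -> bundles 54, 184; min = 54
  Partition 3: {98} vs {86,54} -> bundles 98, 140; min = 98
Step 3: MMS = max(86, 54, 98) = 98

98


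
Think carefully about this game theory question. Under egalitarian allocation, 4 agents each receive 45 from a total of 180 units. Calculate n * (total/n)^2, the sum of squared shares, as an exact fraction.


Step 1: Each agent's share = 180/4 = 45
Step 2: Square of each share = (45)^2 = 2025
Step 3: Sum of squares = 4 * 2025 = 8100

8100


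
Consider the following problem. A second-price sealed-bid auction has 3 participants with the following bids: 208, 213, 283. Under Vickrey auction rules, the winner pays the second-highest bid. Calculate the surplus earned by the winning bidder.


Step 1: Sort bids in descending order: 283, 213, 208
Step 2: The winning bid is the highest: 283
Step 3: The payment equals the second-highest bid: 213
Step 4: Surplus = winner's bid - payment = 283 - 213 = 70

70


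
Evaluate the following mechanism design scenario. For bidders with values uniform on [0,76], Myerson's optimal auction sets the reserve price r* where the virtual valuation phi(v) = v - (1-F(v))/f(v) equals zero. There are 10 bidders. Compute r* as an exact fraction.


Step 1: For U[0,76], F(v) = v/76 and f(v) = 1/76
Step 2: phi(v) = v - (1 - v/76)/(1/76) = v - (76 - v) = 2v - 76
Step 3: Set phi(r*) = 0: 2r* - 76 = 0
Step 4: r* = 76/2 = 38 (the number of bidders n = 10 does not enter)

38


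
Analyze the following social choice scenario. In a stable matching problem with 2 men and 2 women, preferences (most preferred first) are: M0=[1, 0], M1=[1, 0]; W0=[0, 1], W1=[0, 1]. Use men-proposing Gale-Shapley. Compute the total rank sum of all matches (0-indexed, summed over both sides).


Step 1: Run Gale-Shapley (men propose, women hold best offer):
  M0 proposes to W1; she accepts
  M1 proposes to W1; rejected
  M1 proposes to W0; she accepts
Step 2: Final matching: W0-M1, W1-M0
Step 3: 0-indexed ranks (man's rank of his match, then woman's): 1 + 1 + 0 + 0
Step 4: Total rank sum = 2

2


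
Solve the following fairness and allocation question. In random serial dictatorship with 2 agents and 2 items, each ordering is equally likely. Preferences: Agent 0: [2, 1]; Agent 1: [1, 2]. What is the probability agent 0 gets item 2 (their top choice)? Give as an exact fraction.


Step 1: Agent 0 wants item 2
Step 2: There are 2 possible orderings of agents
Step 3: In 2 orderings, agent 0 gets item 2
Step 4: Probability = 2/2 = 1

1


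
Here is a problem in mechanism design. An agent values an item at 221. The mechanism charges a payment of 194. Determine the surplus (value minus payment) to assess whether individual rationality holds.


Step 1: Surplus = value - payment = 221 - 194 = 27
Step 2: IR is satisfied (surplus >= 0)

27


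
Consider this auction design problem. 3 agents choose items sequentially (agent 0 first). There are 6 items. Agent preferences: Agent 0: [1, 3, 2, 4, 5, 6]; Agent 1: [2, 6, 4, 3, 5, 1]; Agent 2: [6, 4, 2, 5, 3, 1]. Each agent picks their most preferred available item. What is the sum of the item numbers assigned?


Step 1: Agent 0 picks item 1
Step 2: Agent 1 picks item 2
Step 3: Agent 2 picks item 6
Step 4: Sum = 1 + 2 + 6 = 9

9


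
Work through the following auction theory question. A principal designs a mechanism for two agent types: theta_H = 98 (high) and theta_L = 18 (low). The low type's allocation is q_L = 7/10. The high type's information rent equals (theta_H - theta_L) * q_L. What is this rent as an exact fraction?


Step 1: theta_H - theta_L = 98 - 18 = 80
Step 2: Information rent = (theta_H - theta_L) * q_L
Step 3: = 80 * 7/10
Step 4: = 56

56


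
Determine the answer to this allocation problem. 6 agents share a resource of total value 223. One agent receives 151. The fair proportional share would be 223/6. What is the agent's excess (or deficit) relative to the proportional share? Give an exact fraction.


Step 1: Proportional share = 223/6
Step 2: Agent's actual allocation = 151
Step 3: Excess = 151 - 223/6 = 683/6

683/6


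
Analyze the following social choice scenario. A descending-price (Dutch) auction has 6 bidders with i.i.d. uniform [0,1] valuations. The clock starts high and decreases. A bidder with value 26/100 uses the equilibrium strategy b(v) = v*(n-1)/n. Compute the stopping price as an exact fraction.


Step 1: Dutch auctions are strategically equivalent to first-price auctions
Step 2: The equilibrium bid is b(v) = v*(n-1)/n
Step 3: b = 13/50 * 5/6
Step 4: b = 13/60

13/60


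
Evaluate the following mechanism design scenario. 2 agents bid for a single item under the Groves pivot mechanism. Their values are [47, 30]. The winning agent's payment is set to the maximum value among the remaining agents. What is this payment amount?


Step 1: The efficient winner is agent 0 with value 47
Step 2: Other agents' values: [30]
Step 3: Pivot payment = max(others) = 30
Step 4: The winner pays 30

30


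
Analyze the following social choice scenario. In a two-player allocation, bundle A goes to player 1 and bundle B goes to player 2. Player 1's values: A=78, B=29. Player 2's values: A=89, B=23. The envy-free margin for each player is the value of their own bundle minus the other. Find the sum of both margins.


Step 1: Player 1's margin = v1(A) - v1(B) = 78 - 29 = 49
Step 2: Player 2's margin = v2(B) - v2(A) = 23 - 89 = -66
Step 3: Total margin = 49 + -66 = -17

-17


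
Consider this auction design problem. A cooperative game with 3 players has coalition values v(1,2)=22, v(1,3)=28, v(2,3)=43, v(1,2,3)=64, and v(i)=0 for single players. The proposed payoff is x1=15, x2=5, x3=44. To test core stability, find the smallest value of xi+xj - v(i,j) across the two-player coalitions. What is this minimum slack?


Step 1: Slack for coalition (1,2): x1+x2 - v12 = 20 - 22 = -2
Step 2: Slack for coalition (1,3): x1+x3 - v13 = 59 - 28 = 31
Step 3: Slack for coalition (2,3): x2+x3 - v23 = 49 - 43 = 6
Step 4: Minimum slack = min(-2, 31, 6) = -2, attained by (1,2); coalition (1,2) can block (slack < 0), so the allocation is not in the core

-2


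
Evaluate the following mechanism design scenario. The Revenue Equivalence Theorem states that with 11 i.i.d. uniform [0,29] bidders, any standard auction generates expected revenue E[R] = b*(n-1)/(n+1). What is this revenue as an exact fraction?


Step 1: By Revenue Equivalence, expected revenue = b*(n-1)/(n+1)
Step 2: Substituting n = 11, b = 29
Step 3: Revenue = 29*(11-1)/(11+1) = 29*10/12
Step 4: Revenue = 290/12 = 145/6

145/6


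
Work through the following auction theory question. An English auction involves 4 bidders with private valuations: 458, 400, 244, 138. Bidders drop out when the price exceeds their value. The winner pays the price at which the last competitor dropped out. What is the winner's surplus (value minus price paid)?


Step 1: Identify the highest value: 458
Step 2: Identify the second-highest value: 400
Step 3: The final price = second-highest value = 400
Step 4: Surplus = 458 - 400 = 58

58


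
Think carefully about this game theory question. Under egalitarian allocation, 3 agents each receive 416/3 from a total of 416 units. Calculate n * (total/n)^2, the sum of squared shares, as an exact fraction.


Step 1: Each agent's share = 416/3
Step 2: Square of each share = (416/3)^2 = 173056/9
Step 3: Sum of squares = 3 * 173056/9 = 173056/3

173056/3


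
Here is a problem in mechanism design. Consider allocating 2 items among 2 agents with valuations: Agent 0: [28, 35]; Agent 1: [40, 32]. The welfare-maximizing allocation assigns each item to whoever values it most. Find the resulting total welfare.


Step 1: For each item, find the maximum value among all agents.
Step 2: Item 0 -> Agent 1 (value 40)
Step 3: Item 1 -> Agent 0 (value 35)
Step 4: Total welfare = 40 + 35 = 75

75


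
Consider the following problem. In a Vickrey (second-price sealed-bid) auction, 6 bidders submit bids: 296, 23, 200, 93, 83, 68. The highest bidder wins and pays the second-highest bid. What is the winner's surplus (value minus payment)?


Step 1: Sort bids in descending order: 296, 200, 93, 83, 68, 23
Step 2: The winning bid is the highest: 296
Step 3: The payment equals the second-highest bid: 200
Step 4: Surplus = winner's bid - payment = 296 - 200 = 96

96


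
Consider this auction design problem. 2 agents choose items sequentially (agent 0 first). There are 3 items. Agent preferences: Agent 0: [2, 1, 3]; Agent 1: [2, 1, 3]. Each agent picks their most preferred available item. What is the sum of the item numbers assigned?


Step 1: Agent 0 picks item 2
Step 2: Agent 1 picks item 1
Step 3: Sum = 2 + 1 = 3

3


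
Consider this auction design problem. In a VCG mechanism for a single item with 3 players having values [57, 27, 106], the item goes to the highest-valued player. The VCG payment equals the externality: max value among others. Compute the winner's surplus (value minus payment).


Step 1: The winner is the agent with the highest value: agent 2 with value 106
Step 2: Values of other agents: [57, 27]
Step 3: VCG payment = max of others' values = 57
Step 4: Surplus = 106 - 57 = 49

49


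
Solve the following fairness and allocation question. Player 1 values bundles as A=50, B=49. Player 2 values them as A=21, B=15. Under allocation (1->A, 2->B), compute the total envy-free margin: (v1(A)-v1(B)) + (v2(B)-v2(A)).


Step 1: Player 1's margin = v1(A) - v1(B) = 50 - 49 = 1
Step 2: Player 2's margin = v2(B) - v2(A) = 15 - 21 = -6
Step 3: Total margin = 1 + -6 = -5

-5


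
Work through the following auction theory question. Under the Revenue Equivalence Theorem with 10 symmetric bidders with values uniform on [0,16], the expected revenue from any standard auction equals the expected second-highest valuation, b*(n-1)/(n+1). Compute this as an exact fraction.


Step 1: By Revenue Equivalence, expected revenue = b*(n-1)/(n+1)
Step 2: Substituting n = 10, b = 16
Step 3: Revenue = 16*(10-1)/(10+1) = 16*9/11
Step 4: Revenue = 144/11

144/11


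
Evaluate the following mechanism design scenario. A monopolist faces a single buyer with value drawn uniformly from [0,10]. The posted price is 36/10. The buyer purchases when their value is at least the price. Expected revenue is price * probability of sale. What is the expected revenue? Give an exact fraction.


Step 1: Posted price r = 18/5, value support [0,10]
Step 2: P(v >= r) = (10 - 18/5)/10 = 16/25
Step 3: Expected revenue = r * P(v >= r) = 18/5 * 16/25
Step 4: Revenue = 288/125

288/125


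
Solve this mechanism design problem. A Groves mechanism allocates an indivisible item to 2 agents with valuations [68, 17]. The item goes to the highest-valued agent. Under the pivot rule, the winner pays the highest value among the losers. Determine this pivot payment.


Step 1: The efficient winner is agent 0 with value 68
Step 2: Other agents' values: [17]
Step 3: Pivot payment = max(others) = 17
Step 4: The winner pays 17

17


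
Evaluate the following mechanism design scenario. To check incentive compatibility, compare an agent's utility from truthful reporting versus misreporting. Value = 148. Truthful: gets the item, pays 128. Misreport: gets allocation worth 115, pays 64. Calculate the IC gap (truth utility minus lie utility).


Step 1: U(truth) = value - payment = 148 - 128 = 20
Step 2: U(lie) = allocation - payment = 115 - 64 = 51
Step 3: IC gap = 20 - 51 = -31

-31


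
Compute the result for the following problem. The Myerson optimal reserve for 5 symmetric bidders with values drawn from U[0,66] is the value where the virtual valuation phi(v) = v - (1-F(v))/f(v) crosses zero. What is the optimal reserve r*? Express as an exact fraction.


Step 1: For U[0,66], F(v) = v/66 and f(v) = 1/66
Step 2: phi(v) = v - (1 - v/66)/(1/66) = v - (66 - v) = 2v - 66
Step 3: Set phi(r*) = 0: 2r* - 66 = 0
Step 4: r* = 66/2 = 33 (the number of bidders n = 5 does not enter)

33


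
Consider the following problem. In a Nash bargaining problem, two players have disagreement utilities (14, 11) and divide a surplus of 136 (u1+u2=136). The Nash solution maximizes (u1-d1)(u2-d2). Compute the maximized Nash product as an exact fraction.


Step 1: The Nash solution splits surplus symmetrically above the disagreement point
Step 2: u1 = (total + d1 - d2)/2 = (136 + 14 - 11)/2 = 139/2
Step 3: u2 = (total - d1 + d2)/2 = (136 - 14 + 11)/2 = 133/2
Step 4: Nash product = (139/2 - 14) * (133/2 - 11)
Step 5: = 111/2 * 111/2 = 12321/4

12321/4


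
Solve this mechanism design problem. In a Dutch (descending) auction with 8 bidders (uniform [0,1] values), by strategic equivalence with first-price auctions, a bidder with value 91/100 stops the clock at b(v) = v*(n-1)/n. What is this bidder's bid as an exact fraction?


Step 1: Dutch auctions are strategically equivalent to first-price auctions
Step 2: The equilibrium bid is b(v) = v*(n-1)/n
Step 3: b = 91/100 * 7/8
Step 4: b = 637/800

637/800


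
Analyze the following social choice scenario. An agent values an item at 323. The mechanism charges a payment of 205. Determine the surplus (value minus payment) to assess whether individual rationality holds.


Step 1: Surplus = value - payment = 323 - 205 = 118
Step 2: IR is satisfied (surplus >= 0)

118
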